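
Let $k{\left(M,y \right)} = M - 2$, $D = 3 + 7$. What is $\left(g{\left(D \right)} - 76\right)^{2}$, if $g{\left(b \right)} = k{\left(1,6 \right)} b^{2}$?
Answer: $30976$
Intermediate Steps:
$D = 10$
$k{\left(M,y \right)} = -2 + M$
$g{\left(b \right)} = - b^{2}$ ($g{\left(b \right)} = \left(-2 + 1\right) b^{2} = - b^{2}$)
$\left(g{\left(D \right)} - 76\right)^{2} = \left(- 10^{2} - 76\right)^{2} = \left(\left(-1\right) 100 - 76\right)^{2} = \left(-100 - 76\right)^{2} = \left(-176\right)^{2} = 30976$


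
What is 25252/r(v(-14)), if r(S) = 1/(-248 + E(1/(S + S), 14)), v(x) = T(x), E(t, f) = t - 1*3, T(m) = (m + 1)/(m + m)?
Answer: -82043748/13 ≈ -6.3111e+6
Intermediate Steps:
T(m) = (1 + m)/(2*m) (T(m) = (1 + m)/((2*m)) = (1 + m)*(1/(2*m)) = (1 + m)/(2*m))
E(t, f) = -3 + t (E(t, f) = t - 3 = -3 + t)
v(x) = (1 + x)/(2*x)
r(S) = 1/(-251 + 1/(2*S)) (r(S) = 1/(-248 + (-3 + 1/(S + S))) = 1/(-248 + (-3 + 1/(2*S))) = 1/(-251 + 1/(2*S)))
25252/r(v(-14)) = 25252/((-2*(½)*(1 - 14)/(-14)/(-1 + 502*((½)*(1 - 14)/(-14))))) = 25252/((-2*(½)*(-1/14)*(-13)/(-1 + 502*((½)*(-1/14)*(-13))))) = 25252/((-2*13/28/(-1 + 502*(13/28)))) = 25252/((-2*13/28/(-1 + 3263/14))) = 25252/((-2*13/28/3249/14)) = 25252/((-2*13/28*14/3249)) = 25252/(-13/3249) = 25252*(-3249/13) = -82043748/13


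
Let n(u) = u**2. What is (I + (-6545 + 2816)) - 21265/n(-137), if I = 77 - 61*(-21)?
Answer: -44522564/18769 ≈ -2372.1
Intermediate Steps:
I = 1358 (I = 77 + 1281 = 1358)
(I + (-6545 + 2816)) - 21265/n(-137) = (1358 + (-6545 + 2816)) - 21265/((-137)**2) = (1358 - 3729) - 21265/18769 = -2371 - 21265*1/18769 = -2371 - 21265/18769 = -44522564/18769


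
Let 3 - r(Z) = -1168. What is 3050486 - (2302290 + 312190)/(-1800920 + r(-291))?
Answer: 5490111742494/1799749 ≈ 3.0505e+6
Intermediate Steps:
r(Z) = 1171 (r(Z) = 3 - 1*(-1168) = 3 + 1168 = 1171)
3050486 - (2302290 + 312190)/(-1800920 + r(-291)) = 3050486 - (2302290 + 312190)/(-1800920 + 1171) = 3050486 - 2614480/(-1799749) = 3050486 - 2614480*(-1)/1799749 = 3050486 - 1*(-2614480/1799749) = 3050486 + 2614480/1799749 = 5490111742494/1799749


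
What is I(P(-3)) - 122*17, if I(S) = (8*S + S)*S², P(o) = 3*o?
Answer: -8635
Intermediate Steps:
I(S) = 9*S³ (I(S) = (9*S)*S² = 9*S³)
I(P(-3)) - 122*17 = 9*(3*(-3))³ - 122*17 = 9*(-9)³ - 122*17 = 9*(-729) - 2074 = -6561 - 2074 = -8635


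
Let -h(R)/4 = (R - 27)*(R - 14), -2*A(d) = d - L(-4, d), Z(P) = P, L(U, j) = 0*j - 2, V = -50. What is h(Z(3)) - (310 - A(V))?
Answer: -1342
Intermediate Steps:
L(U, j) = -2 (L(U, j) = 0 - 2 = -2)
A(d) = -1 - d/2 (A(d) = -(d - 1*(-2))/2 = -(d + 2)/2 = -(2 + d)/2 = -1 - d/2)
h(R) = -4*(-27 + R)*(-14 + R) (h(R) = -4*(R - 27)*(R - 14) = -4*(-27 + R)*(-14 + R))
h(Z(3)) - (310 - A(V)) = (-1512 - 4*3² + 164*3) - (310 - (-1 - ½*(-50))) = (-1512 - 4*9 + 492) - (310 - (-1 + 25)) = (-1512 - 36 + 492) - (310 - 1*24) = -1056 - (310 - 24) = -1056 - 1*286 = -1056 - 286 = -1342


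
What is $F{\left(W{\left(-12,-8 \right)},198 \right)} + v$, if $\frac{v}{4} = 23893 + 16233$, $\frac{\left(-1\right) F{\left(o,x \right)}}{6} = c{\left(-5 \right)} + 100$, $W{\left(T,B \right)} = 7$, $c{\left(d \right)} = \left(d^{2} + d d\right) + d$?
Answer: $159634$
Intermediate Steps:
$c{\left(d \right)} = d + 2 d^{2}$ ($c{\left(d \right)} = \left(d^{2} + d^{2}\right) + d = 2 d^{2} + d = d + 2 d^{2}$)
$F{\left(o,x \right)} = -870$ ($F{\left(o,x \right)} = - 6 \left(- 5 \left(1 + 2 \left(-5\right)\right) + 100\right) = - 6 \left(- 5 \left(1 - 10\right) + 100\right) = - 6 \left(\left(-5\right) \left(-9\right) + 100\right) = - 6 \left(45 + 100\right) = \left(-6\right) 145 = -870$)
$v = 160504$ ($v = 4 \left(23893 + 16233\right) = 4 \cdot 40126 = 160504$)
$F{\left(W{\left(-12,-8 \right)},198 \right)} + v = -870 + 160504 = 159634$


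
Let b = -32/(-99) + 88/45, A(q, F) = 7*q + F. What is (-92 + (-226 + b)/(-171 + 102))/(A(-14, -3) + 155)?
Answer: -505253/307395 ≈ -1.6437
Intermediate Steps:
A(q, F) = F + 7*q
b = 376/165 (b = -32*(-1/99) + 88*(1/45) = 32/99 + 88/45 = 376/165 ≈ 2.2788)
(-92 + (-226 + b)/(-171 + 102))/(A(-14, -3) + 155) = (-92 + (-226 + 376/165)/(-171 + 102))/((-3 + 7*(-14)) + 155) = (-92 - 36914/165/(-69))/((-3 - 98) + 155) = (-92 - 36914/165*(-1/69))/(-101 + 155) = (-92 + 36914/11385)/54 = -1010506/11385*1/54 = -505253/307395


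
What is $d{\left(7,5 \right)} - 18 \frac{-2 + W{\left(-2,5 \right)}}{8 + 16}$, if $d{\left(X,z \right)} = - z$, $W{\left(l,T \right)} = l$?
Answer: $-2$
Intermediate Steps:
$d{\left(7,5 \right)} - 18 \frac{-2 + W{\left(-2,5 \right)}}{8 + 16} = \left(-1\right) 5 - 18 \frac{-2 - 2}{8 + 16} = -5 - 18 \left(- \frac{4}{24}\right) = -5 - 18 \left(\left(-4\right) \frac{1}{24}\right) = -5 - -3 = -5 + 3 = -2$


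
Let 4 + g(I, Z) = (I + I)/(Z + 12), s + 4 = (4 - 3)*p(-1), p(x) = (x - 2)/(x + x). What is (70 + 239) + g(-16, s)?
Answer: 5731/19 ≈ 301.63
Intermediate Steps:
p(x) = (-2 + x)/(2*x) (p(x) = (-2 + x)/((2*x)) = (-2 + x)*(1/(2*x)) = (-2 + x)/(2*x))
s = -5/2 (s = -4 + (4 - 3)*((½)*(-2 - 1)/(-1)) = -4 + 1*((½)*(-1)*(-3)) = -4 + 1*(3/2) = -4 + 3/2 = -5/2 ≈ -2.5000)
g(I, Z) = -4 + 2*I/(12 + Z) (g(I, Z) = -4 + (I + I)/(Z + 12) = -4 + (2*I)/(12 + Z) = -4 + 2*I/(12 + Z))
(70 + 239) + g(-16, s) = (70 + 239) + 2*(-24 - 16 - 2*(-5/2))/(12 - 5/2) = 309 + 2*(-24 - 16 + 5)/(19/2) = 309 + 2*(2/19)*(-35) = 309 - 140/19 = 5731/19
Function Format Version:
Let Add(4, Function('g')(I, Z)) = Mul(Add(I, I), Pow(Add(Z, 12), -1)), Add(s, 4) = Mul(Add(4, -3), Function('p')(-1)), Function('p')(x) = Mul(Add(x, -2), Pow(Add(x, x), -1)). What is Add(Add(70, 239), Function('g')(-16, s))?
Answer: Rational(5731, 19) ≈ 301.63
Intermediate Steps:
Function('p')(x) = Mul(Rational(1, 2), Pow(x, -1), Add(-2, x)) (Function('p')(x) = Mul(Add(-2, x), Pow(Mul(2, x), -1)) = Mul(Add(-2, x), Mul(Rational(1, 2), Pow(x, -1))) = Mul(Rational(1, 2), Pow(x, -1), Add(-2, x)))
s = Rational(-5, 2) (s = Add(-4, Mul(Add(4, -3), Mul(Rational(1, 2), Pow(-1, -1), Add(-2, -1)))) = Add(-4, Mul(1, Mul(Rational(1, 2), -1, -3))) = Add(-4, Mul(1, Rational(3, 2))) = Add(-4, Rational(3, 2)) = Rational(-5, 2) ≈ -2.5000)
Function('g')(I, Z) = Add(-4, Mul(2, I, Pow(Add(12, Z), -1))) (Function('g')(I, Z) = Add(-4, Mul(Add(I, I), Pow(Add(Z, 12), -1))) = Add(-4, Mul(Mul(2, I), Pow(Add(12, Z), -1))) = Add(-4, Mul(2, I, Pow(Add(12, Z), -1))))
Add(Add(70, 239), Function('g')(-16, s)) = Add(Add(70, 239), Mul(2, Pow(Add(12, Rational(-5, 2)), -1), Add(-24, -16, Mul(-2, Rational(-5, 2))))) = Add(309, Mul(2, Pow(Rational(19, 2), -1), Add(-24, -16, 5))) = Add(309, Mul(2, Rational(2, 19), -35)) = Add(309, Rational(-140, 19)) = Rational(5731, 19)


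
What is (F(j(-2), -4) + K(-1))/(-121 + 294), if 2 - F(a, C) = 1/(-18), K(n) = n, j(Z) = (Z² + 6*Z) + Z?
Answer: 19/3114 ≈ 0.0061015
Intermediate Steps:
j(Z) = Z² + 7*Z
F(a, C) = 37/18 (F(a, C) = 2 - 1/(-18) = 2 - 1*(-1/18) = 2 + 1/18 = 37/18)
(F(j(-2), -4) + K(-1))/(-121 + 294) = (37/18 - 1)/(-121 + 294) = (19/18)/173 = (19/18)*(1/173) = 19/3114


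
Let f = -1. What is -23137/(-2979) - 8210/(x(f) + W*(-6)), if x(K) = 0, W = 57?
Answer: 1798358/56601 ≈ 31.773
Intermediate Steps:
-23137/(-2979) - 8210/(x(f) + W*(-6)) = -23137/(-2979) - 8210/(0 + 57*(-6)) = -23137*(-1/2979) - 8210/(0 - 342) = 23137/2979 - 8210/(-342) = 23137/2979 - 8210*(-1/342) = 23137/2979 + 4105/171 = 1798358/56601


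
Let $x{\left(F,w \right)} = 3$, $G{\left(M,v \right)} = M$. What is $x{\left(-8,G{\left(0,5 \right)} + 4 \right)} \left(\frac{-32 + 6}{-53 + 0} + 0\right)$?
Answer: $\frac{78}{53} \approx 1.4717$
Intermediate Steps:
$x{\left(-8,G{\left(0,5 \right)} + 4 \right)} \left(\frac{-32 + 6}{-53 + 0} + 0\right) = 3 \left(\frac{-32 + 6}{-53 + 0} + 0\right) = 3 \left(- \frac{26}{-53} + 0\right) = 3 \left(\left(-26\right) \left(- \frac{1}{53}\right) + 0\right) = 3 \left(\frac{26}{53} + 0\right) = 3 \cdot \frac{26}{53} = \frac{78}{53}$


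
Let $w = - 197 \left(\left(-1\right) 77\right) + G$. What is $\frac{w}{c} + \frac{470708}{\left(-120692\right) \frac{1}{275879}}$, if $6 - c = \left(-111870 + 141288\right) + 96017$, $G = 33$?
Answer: $- \frac{4072004413077553}{3784569217} \approx -1.076 \cdot 10^{6}$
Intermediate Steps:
$c = -125429$ ($c = 6 - \left(\left(-111870 + 141288\right) + 96017\right) = 6 - \left(29418 + 96017\right) = 6 - 125435 = -125429$)
$w = 15202$ ($w = - 197 \left(\left(-1\right) 77\right) + 33 = \left(-197\right) \left(-77\right) + 33 = 15169 + 33 = 15202$)
$\frac{w}{c} + \frac{470708}{\left(-120692\right) \frac{1}{275879}} = \frac{15202}{-125429} + \frac{470708}{\left(-120692\right) \frac{1}{275879}} = 15202 \left(- \frac{1}{125429}\right) + \frac{470708}{\left(-120692\right) \frac{1}{275879}} = - \frac{15202}{125429} + \frac{470708}{- \frac{120692}{275879}} = - \frac{15202}{125429} + 470708 \left(- \frac{275879}{120692}\right) = - \frac{15202}{125429} - \frac{32464613083}{30173} = - \frac{4072004413077553}{3784569217}$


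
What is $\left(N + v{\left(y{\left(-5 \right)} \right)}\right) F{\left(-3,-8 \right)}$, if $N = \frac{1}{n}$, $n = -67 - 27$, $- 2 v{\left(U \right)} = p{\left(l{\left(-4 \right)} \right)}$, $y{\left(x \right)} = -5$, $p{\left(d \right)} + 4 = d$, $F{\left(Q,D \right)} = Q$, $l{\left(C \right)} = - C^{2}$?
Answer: $- \frac{2817}{94} \approx -29.968$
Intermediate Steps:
$p{\left(d \right)} = -4 + d$
$v{\left(U \right)} = 10$ ($v{\left(U \right)} = - \frac{-4 - \left(-4\right)^{2}}{2} = - \frac{-4 - 16}{2} = \left(- \frac{1}{2}\right) \left(-20\right) = 10$)
$n = -94$
$N = - \frac{1}{94}$ ($N = \frac{1}{-94} = - \frac{1}{94} \approx -0.010638$)
$\left(N + v{\left(y{\left(-5 \right)} \right)}\right) F{\left(-3,-8 \right)} = \left(- \frac{1}{94} + 10\right) \left(-3\right) = \frac{939}{94} \left(-3\right) = - \frac{2817}{94}$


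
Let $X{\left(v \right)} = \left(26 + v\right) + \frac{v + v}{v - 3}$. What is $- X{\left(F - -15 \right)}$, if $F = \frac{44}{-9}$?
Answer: $- \frac{11219}{288} \approx -38.955$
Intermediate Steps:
$F = - \frac{44}{9}$ ($F = 44 \left(- \frac{1}{9}\right) = - \frac{44}{9} \approx -4.8889$)
$X{\left(v \right)} = 26 + v + \frac{2 v}{-3 + v}$ ($X{\left(v \right)} = \left(26 + v\right) + \frac{2 v}{-3 + v} = 26 + v + \frac{2 v}{-3 + v}$)
$- X{\left(F - -15 \right)} = - \frac{-78 + \left(- \frac{44}{9} - -15\right)^{2} + 25 \left(- \frac{44}{9} - -15\right)}{-3 - - \frac{91}{9}} = - \frac{-78 + \left(- \frac{44}{9} + 15\right)^{2} + 25 \left(- \frac{44}{9} + 15\right)}{-3 + \left(- \frac{44}{9} + 15\right)} = - \frac{-78 + \left(\frac{91}{9}\right)^{2} + 25 \cdot \frac{91}{9}}{-3 + \frac{91}{9}} = - \frac{-78 + \frac{8281}{81} + \frac{2275}{9}}{\frac{64}{9}} = - \frac{9 \cdot 22438}{64 \cdot 81} = \left(-1\right) \frac{11219}{288} = - \frac{11219}{288}$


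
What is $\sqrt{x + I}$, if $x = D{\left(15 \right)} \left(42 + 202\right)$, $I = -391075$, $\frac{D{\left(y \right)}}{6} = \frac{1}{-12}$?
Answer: $i \sqrt{391197} \approx 625.46 i$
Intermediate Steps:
$D{\left(y \right)} = - \frac{1}{2}$ ($D{\left(y \right)} = \frac{6}{-12} = 6 \left(- \frac{1}{12}\right) = - \frac{1}{2}$)
$x = -122$ ($x = - \frac{42 + 202}{2} = \left(- \frac{1}{2}\right) 244 = -122$)
$\sqrt{x + I} = \sqrt{-122 - 391075} = \sqrt{-391197} = i \sqrt{391197}$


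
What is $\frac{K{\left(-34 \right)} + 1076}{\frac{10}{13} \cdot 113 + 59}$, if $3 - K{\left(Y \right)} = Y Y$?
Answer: $- \frac{143}{271} \approx -0.52768$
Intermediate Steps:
$K{\left(Y \right)} = 3 - Y^{2}$ ($K{\left(Y \right)} = 3 - Y Y = 3 - Y^{2}$)
$\frac{K{\left(-34 \right)} + 1076}{\frac{10}{13} \cdot 113 + 59} = \frac{\left(3 - \left(-34\right)^{2}\right) + 1076}{\frac{10}{13} \cdot 113 + 59} = \frac{\left(3 - 1156\right) + 1076}{10 \cdot \frac{1}{13} \cdot 113 + 59} = \frac{\left(3 - 1156\right) + 1076}{\frac{10}{13} \cdot 113 + 59} = \frac{-1153 + 1076}{\frac{1130}{13} + 59} = - \frac{77}{\frac{1897}{13}} = \left(-77\right) \frac{13}{1897} = - \frac{143}{271}$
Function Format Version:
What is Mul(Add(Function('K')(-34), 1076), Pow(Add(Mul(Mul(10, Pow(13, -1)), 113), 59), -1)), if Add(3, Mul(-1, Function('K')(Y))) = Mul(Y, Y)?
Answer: Rational(-143, 271) ≈ -0.52768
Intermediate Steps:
Function('K')(Y) = Add(3, Mul(-1, Pow(Y, 2))) (Function('K')(Y) = Add(3, Mul(-1, Mul(Y, Y))) = Add(3, Mul(-1, Pow(Y, 2))))
Mul(Add(Function('K')(-34), 1076), Pow(Add(Mul(Mul(10, Pow(13, -1)), 113), 59), -1)) = Mul(Add(Add(3, Mul(-1, Pow(-34, 2))), 1076), Pow(Add(Mul(Mul(10, Pow(13, -1)), 113), 59), -1)) = Mul(Add(Add(3, Mul(-1, 1156)), 1076), Pow(Add(Mul(Mul(10, Rational(1, 13)), 113), 59), -1)) = Mul(Add(Add(3, -1156), 1076), Pow(Add(Mul(Rational(10, 13), 113), 59), -1)) = Mul(Add(-1153, 1076), Pow(Add(Rational(1130, 13), 59), -1)) = Mul(-77, Pow(Rational(1897, 13), -1)) = Mul(-77, Rational(13, 1897)) = Rational(-143, 271)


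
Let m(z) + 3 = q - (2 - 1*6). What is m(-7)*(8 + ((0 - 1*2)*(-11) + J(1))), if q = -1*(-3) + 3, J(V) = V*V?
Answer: 217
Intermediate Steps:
J(V) = V**2
q = 6 (q = 3 + 3 = 6)
m(z) = 7 (m(z) = -3 + (6 - (2 - 1*6)) = -3 + (6 - (2 - 6)) = -3 + (6 - 1*(-4)) = -3 + (6 + 4) = -3 + 10 = 7)
m(-7)*(8 + ((0 - 1*2)*(-11) + J(1))) = 7*(8 + ((0 - 1*2)*(-11) + 1**2)) = 7*(8 + ((0 - 2)*(-11) + 1)) = 7*(8 + (-2*(-11) + 1)) = 7*(8 + (22 + 1)) = 7*(8 + 23) = 7*31 = 217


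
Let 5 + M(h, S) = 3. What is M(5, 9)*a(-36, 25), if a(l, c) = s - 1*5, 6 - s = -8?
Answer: -18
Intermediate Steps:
s = 14 (s = 6 - 1*(-8) = 6 + 8 = 14)
M(h, S) = -2 (M(h, S) = -5 + 3 = -2)
a(l, c) = 9 (a(l, c) = 14 - 1*5 = 14 - 5 = 9)
M(5, 9)*a(-36, 25) = -2*9 = -18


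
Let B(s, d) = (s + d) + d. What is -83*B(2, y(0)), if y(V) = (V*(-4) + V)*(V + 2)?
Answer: -166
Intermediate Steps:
y(V) = -3*V*(2 + V) (y(V) = (-4*V + V)*(2 + V) = (-3*V)*(2 + V) = -3*V*(2 + V))
B(s, d) = s + 2*d (B(s, d) = (d + s) + d = s + 2*d)
-83*B(2, y(0)) = -83*(2 + 2*(-3*0*(2 + 0))) = -83*(2 + 2*(-3*0*2)) = -83*(2 + 2*0) = -83*(2 + 0) = -83*2 = -166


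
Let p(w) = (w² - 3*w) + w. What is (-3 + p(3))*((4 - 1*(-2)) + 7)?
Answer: 0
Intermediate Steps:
p(w) = w² - 2*w
(-3 + p(3))*((4 - 1*(-2)) + 7) = (-3 + 3*(-2 + 3))*((4 - 1*(-2)) + 7) = (-3 + 3*1)*((4 + 2) + 7) = (-3 + 3)*(6 + 7) = 0*13 = 0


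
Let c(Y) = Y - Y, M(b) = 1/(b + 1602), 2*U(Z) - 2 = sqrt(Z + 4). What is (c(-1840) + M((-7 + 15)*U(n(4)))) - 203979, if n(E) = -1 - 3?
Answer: -328406189/1610 ≈ -2.0398e+5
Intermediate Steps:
n(E) = -4
U(Z) = 1 + sqrt(4 + Z)/2 (U(Z) = 1 + sqrt(Z + 4)/2 = 1 + sqrt(4 + Z)/2)
M(b) = 1/(1602 + b)
c(Y) = 0
(c(-1840) + M((-7 + 15)*U(n(4)))) - 203979 = (0 + 1/(1602 + (-7 + 15)*(1 + sqrt(4 - 4)/2))) - 203979 = (0 + 1/(1602 + 8*(1 + sqrt(0)/2))) - 203979 = (0 + 1/(1602 + 8*(1 + (1/2)*0))) - 203979 = (0 + 1/(1602 + 8*(1 + 0))) - 203979 = (0 + 1/(1602 + 8*1)) - 203979 = (0 + 1/(1602 + 8)) - 203979 = (0 + 1/1610) - 203979 = 1/1610 - 203979 = -328406189/1610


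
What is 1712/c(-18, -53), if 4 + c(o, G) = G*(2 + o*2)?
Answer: 856/899 ≈ 0.95217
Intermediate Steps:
c(o, G) = -4 + G*(2 + 2*o) (c(o, G) = -4 + G*(2 + o*2) = -4 + G*(2 + 2*o))
1712/c(-18, -53) = 1712/(-4 + 2*(-53) + 2*(-53)*(-18)) = 1712/(-4 - 106 + 1908) = 1712/1798 = 1712*(1/1798) = 856/899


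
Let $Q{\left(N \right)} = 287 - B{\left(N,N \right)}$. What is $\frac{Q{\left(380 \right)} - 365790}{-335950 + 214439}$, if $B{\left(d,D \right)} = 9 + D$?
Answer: $\frac{365892}{121511} \approx 3.0112$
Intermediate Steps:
$Q{\left(N \right)} = 278 - N$ ($Q{\left(N \right)} = 287 - \left(9 + N\right) = 278 - N$)
$\frac{Q{\left(380 \right)} - 365790}{-335950 + 214439} = \frac{\left(278 - 380\right) - 365790}{-335950 + 214439} = \frac{\left(278 - 380\right) - 365790}{-121511} = \left(-102 - 365790\right) \left(- \frac{1}{121511}\right) = \left(-365892\right) \left(- \frac{1}{121511}\right) = \frac{365892}{121511}$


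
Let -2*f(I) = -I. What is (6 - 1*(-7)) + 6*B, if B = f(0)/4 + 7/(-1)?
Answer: -29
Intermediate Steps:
f(I) = I/2 (f(I) = -(-1)*I/2 = I/2)
B = -7 (B = ((½)*0)/4 + 7/(-1) = 0*(¼) + 7*(-1) = 0 - 7 = -7)
(6 - 1*(-7)) + 6*B = (6 - 1*(-7)) + 6*(-7) = (6 + 7) - 42 = 13 - 42 = -29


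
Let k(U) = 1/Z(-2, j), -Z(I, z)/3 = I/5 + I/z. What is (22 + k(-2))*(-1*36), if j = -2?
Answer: -772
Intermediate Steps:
Z(I, z) = -3*I/5 - 3*I/z (Z(I, z) = -3*(I/5 + I/z) = -3*I/5 - 3*I/z)
k(U) = -5/9 (k(U) = 1/(-⅗*(-2)*(5 - 2)/(-2)) = 1/(-⅗*(-2)*(-½)*3) = 1/(-9/5) = -5/9)
(22 + k(-2))*(-1*36) = (22 - 5/9)*(-1*36) = (193/9)*(-36) = -772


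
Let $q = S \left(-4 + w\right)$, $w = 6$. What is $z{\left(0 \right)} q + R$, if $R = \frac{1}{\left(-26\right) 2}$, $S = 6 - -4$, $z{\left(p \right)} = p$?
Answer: $- \frac{1}{52} \approx -0.019231$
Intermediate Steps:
$S = 10$ ($S = 6 + 4 = 10$)
$R = - \frac{1}{52}$ ($R = \frac{1}{-52} = - \frac{1}{52} \approx -0.019231$)
$q = 20$ ($q = 10 \left(-4 + 6\right) = 10 \cdot 2 = 20$)
$z{\left(0 \right)} q + R = 0 \cdot 20 - \frac{1}{52} = 0 - \frac{1}{52} = - \frac{1}{52}$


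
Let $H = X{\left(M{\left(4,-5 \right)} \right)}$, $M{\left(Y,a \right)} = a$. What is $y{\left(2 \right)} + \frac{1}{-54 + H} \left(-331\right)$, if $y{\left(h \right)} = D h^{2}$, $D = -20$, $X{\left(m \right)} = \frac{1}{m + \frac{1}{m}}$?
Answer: $- \frac{104114}{1409} \approx -73.892$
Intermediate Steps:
$y{\left(h \right)} = - 20 h^{2}$
$H = - \frac{5}{26}$ ($H = - \frac{5}{1 + \left(-5\right)^{2}} = - \frac{5}{1 + 25} = - \frac{5}{26} \approx -0.19231$)
$y{\left(2 \right)} + \frac{1}{-54 + H} \left(-331\right) = - 20 \cdot 2^{2} + \frac{1}{-54 - \frac{5}{26}} \left(-331\right) = \left(-20\right) 4 + \frac{1}{- \frac{1409}{26}} \left(-331\right) = -80 - - \frac{8606}{1409} = -80 + \frac{8606}{1409} = - \frac{104114}{1409}$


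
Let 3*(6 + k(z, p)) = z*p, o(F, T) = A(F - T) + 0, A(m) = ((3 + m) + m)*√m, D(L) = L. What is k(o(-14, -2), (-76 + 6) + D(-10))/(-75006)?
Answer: 1/12501 - 560*I*√3/37503 ≈ 7.9994e-5 - 0.025863*I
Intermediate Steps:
A(m) = √m*(3 + 2*m) (A(m) = (3 + 2*m)*√m = √m*(3 + 2*m))
o(F, T) = √(F - T)*(3 - 2*T + 2*F) (o(F, T) = √(F - T)*(3 + 2*(F - T)) + 0 = √(F - T)*(3 + (-2*T + 2*F)) + 0 = √(F - T)*(3 - 2*T + 2*F) + 0 = √(F - T)*(3 - 2*T + 2*F))
k(z, p) = -6 + p*z/3 (k(z, p) = -6 + (z*p)/3 = -6 + (p*z)/3 = -6 + p*z/3)
k(o(-14, -2), (-76 + 6) + D(-10))/(-75006) = (-6 + ((-76 + 6) - 10)*(√(-14 - 1*(-2))*(3 - 2*(-2) + 2*(-14)))/3)/(-75006) = (-6 + (-70 - 10)*(√(-14 + 2)*(3 + 4 - 28))/3)*(-1/75006) = (-6 + (⅓)*(-80)*(√(-12)*(-21)))*(-1/75006) = (-6 + (⅓)*(-80)*((2*I*√3)*(-21)))*(-1/75006) = (-6 + (⅓)*(-80)*(-42*I*√3))*(-1/75006) = (-6 + 1120*I*√3)*(-1/75006) = 1/12501 - 560*I*√3/37503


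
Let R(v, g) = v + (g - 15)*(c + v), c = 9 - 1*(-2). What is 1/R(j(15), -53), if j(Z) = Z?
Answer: -1/1753 ≈ -0.00057045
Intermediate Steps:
c = 11 (c = 9 + 2 = 11)
R(v, g) = v + (-15 + g)*(11 + v) (R(v, g) = v + (g - 15)*(11 + v) = v + (-15 + g)*(11 + v))
1/R(j(15), -53) = 1/(-165 - 14*15 + 11*(-53) - 53*15) = 1/(-165 - 210 - 583 - 795) = 1/(-1753) = -1/1753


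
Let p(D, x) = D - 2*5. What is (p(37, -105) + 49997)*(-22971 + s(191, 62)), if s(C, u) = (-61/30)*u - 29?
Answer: -17352875384/15 ≈ -1.1569e+9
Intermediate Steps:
s(C, u) = -29 - 61*u/30 (s(C, u) = (-61*1/30)*u - 29 = -61*u/30 - 29 = -29 - 61*u/30)
p(D, x) = -10 + D (p(D, x) = D - 10 = -10 + D)
(p(37, -105) + 49997)*(-22971 + s(191, 62)) = ((-10 + 37) + 49997)*(-22971 + (-29 - 61/30*62)) = (27 + 49997)*(-22971 + (-29 - 1891/15)) = 50024*(-22971 - 2326/15) = 50024*(-346891/15) = -17352875384/15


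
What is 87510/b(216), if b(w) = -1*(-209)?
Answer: 87510/209 ≈ 418.71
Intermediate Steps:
b(w) = 209
87510/b(216) = 87510/209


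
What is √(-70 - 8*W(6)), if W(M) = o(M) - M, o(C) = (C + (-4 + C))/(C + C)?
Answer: I*√246/3 ≈ 5.2281*I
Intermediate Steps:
o(C) = (-4 + 2*C)/(2*C) (o(C) = (-4 + 2*C)/((2*C)) = (-4 + 2*C)*(1/(2*C)) = (-4 + 2*C)/(2*C))
W(M) = -M + (-2 + M)/M (W(M) = (-2 + M)/M - M = -M + (-2 + M)/M)
√(-70 - 8*W(6)) = √(-70 - 8*(1 - 1*6 - 2/6)) = √(-70 - 8*(1 - 6 - 2*⅙)) = √(-70 - 8*(1 - 6 - ⅓)) = √(-70 - 8*(-16/3)) = √(-70 + 128/3) = √(-82/3) = I*√246/3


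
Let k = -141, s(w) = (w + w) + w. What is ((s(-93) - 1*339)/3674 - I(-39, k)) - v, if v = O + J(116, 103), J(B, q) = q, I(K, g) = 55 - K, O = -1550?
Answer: 2485152/1837 ≈ 1352.8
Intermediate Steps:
s(w) = 3*w (s(w) = 2*w + w = 3*w)
v = -1447 (v = -1550 + 103 = -1447)
((s(-93) - 1*339)/3674 - I(-39, k)) - v = ((3*(-93) - 1*339)/3674 - (55 - 1*(-39))) - 1*(-1447) = ((-279 - 339)*(1/3674) - (55 + 39)) + 1447 = (-618*1/3674 - 1*94) + 1447 = (-309/1837 - 94) + 1447 = -172987/1837 + 1447 = 2485152/1837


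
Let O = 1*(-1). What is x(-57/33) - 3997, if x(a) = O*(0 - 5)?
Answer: -3992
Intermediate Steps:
O = -1
x(a) = 5 (x(a) = -(0 - 5) = -1*(-5) = 5)
x(-57/33) - 3997 = 5 - 3997 = -3992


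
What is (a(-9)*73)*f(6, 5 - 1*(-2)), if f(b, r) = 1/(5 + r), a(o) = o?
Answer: -219/4 ≈ -54.750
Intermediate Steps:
(a(-9)*73)*f(6, 5 - 1*(-2)) = (-9*73)/(5 + (5 - 1*(-2))) = -657/(5 + (5 + 2)) = -657/(5 + 7) = -657/12 = -657*1/12 = -219/4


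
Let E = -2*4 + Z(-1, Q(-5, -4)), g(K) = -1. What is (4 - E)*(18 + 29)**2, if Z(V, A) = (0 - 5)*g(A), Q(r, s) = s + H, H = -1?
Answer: 15463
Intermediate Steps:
Q(r, s) = -1 + s (Q(r, s) = s - 1 = -1 + s)
Z(V, A) = 5 (Z(V, A) = (0 - 5)*(-1) = -5*(-1) = 5)
E = -3 (E = -2*4 + 5 = -8 + 5 = -3)
(4 - E)*(18 + 29)**2 = (4 - 1*(-3))*(18 + 29)**2 = (4 + 3)*47**2 = 7*2209 = 15463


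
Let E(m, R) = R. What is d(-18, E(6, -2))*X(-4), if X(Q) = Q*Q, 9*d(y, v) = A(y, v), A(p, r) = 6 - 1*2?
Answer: 64/9 ≈ 7.1111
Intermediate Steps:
A(p, r) = 4 (A(p, r) = 6 - 2 = 4)
d(y, v) = 4/9 (d(y, v) = (1/9)*4 = 4/9)
X(Q) = Q**2
d(-18, E(6, -2))*X(-4) = (4/9)*(-4)**2 = (4/9)*16 = 64/9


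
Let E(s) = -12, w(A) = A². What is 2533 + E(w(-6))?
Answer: 2521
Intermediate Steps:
2533 + E(w(-6)) = 2533 - 12 = 2521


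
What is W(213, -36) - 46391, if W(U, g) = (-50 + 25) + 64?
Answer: -46352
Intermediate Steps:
W(U, g) = 39 (W(U, g) = -25 + 64 = 39)
W(213, -36) - 46391 = 39 - 46391 = -46352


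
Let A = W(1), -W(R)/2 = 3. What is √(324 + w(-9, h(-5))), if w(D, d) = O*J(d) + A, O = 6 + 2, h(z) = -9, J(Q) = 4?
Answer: 5*√14 ≈ 18.708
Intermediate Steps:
W(R) = -6 (W(R) = -2*3 = -6)
O = 8
A = -6
w(D, d) = 26 (w(D, d) = 8*4 - 6 = 32 - 6 = 26)
√(324 + w(-9, h(-5))) = √(324 + 26) = √350 = 5*√14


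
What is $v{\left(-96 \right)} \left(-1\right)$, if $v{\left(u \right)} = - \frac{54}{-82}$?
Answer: $- \frac{27}{41} \approx -0.65854$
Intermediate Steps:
$v{\left(u \right)} = \frac{27}{41}$ ($v{\left(u \right)} = \left(-54\right) \left(- \frac{1}{82}\right) = \frac{27}{41}$)
$v{\left(-96 \right)} \left(-1\right) = \frac{27}{41} \left(-1\right) = - \frac{27}{41}$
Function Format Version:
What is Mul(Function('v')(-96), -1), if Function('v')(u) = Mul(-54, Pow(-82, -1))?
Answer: Rational(-27, 41) ≈ -0.65854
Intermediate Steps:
Function('v')(u) = Rational(27, 41) (Function('v')(u) = Mul(-54, Rational(-1, 82)) = Rational(27, 41))
Mul(Function('v')(-96), -1) = Mul(Rational(27, 41), -1) = Rational(-27, 41)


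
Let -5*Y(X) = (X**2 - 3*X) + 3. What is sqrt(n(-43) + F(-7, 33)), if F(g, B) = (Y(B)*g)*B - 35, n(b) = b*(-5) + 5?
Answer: 2*sqrt(287885)/5 ≈ 214.62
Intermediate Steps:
Y(X) = -3/5 - X**2/5 + 3*X/5 (Y(X) = -((X**2 - 3*X) + 3)/5 = -(3 + X**2 - 3*X)/5 = -3/5 - X**2/5 + 3*X/5)
n(b) = 5 - 5*b (n(b) = -5*b + 5 = 5 - 5*b)
F(g, B) = -35 + B*g*(-3/5 - B**2/5 + 3*B/5) (F(g, B) = ((-3/5 - B**2/5 + 3*B/5)*g)*B - 35 = (g*(-3/5 - B**2/5 + 3*B/5))*B - 35 = B*g*(-3/5 - B**2/5 + 3*B/5) - 35 = -35 + B*g*(-3/5 - B**2/5 + 3*B/5))
sqrt(n(-43) + F(-7, 33)) = sqrt((5 - 5*(-43)) + (-35 - 1/5*33*(-7)*(3 + 33**2 - 3*33))) = sqrt((5 + 215) + (-35 - 1/5*33*(-7)*(3 + 1089 - 99))) = sqrt(220 + (-35 - 1/5*33*(-7)*993)) = sqrt(220 + (-35 + 229383/5)) = sqrt(220 + 229208/5) = sqrt(230308/5) = 2*sqrt(287885)/5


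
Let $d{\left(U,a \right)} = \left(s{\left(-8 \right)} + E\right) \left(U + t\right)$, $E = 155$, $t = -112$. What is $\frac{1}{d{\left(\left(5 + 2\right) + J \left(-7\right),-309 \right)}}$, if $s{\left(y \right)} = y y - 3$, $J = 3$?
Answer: $- \frac{1}{27216} \approx -3.6743 \cdot 10^{-5}$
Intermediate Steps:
$s{\left(y \right)} = -3 + y^{2}$ ($s{\left(y \right)} = y^{2} - 3 = -3 + y^{2}$)
$d{\left(U,a \right)} = -24192 + 216 U$ ($d{\left(U,a \right)} = \left(\left(-3 + \left(-8\right)^{2}\right) + 155\right) \left(U - 112\right) = \left(\left(-3 + 64\right) + 155\right) \left(-112 + U\right) = \left(61 + 155\right) \left(-112 + U\right) = 216 \left(-112 + U\right) = -24192 + 216 U$)
$\frac{1}{d{\left(\left(5 + 2\right) + J \left(-7\right),-309 \right)}} = \frac{1}{-24192 + 216 \left(\left(5 + 2\right) + 3 \left(-7\right)\right)} = \frac{1}{-24192 + 216 \left(7 - 21\right)} = \frac{1}{-24192 + 216 \left(-14\right)} = \frac{1}{-24192 - 3024} = \frac{1}{-27216} = - \frac{1}{27216}$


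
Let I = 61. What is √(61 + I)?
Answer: √122 ≈ 11.045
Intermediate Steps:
√(61 + I) = √(61 + 61) = √122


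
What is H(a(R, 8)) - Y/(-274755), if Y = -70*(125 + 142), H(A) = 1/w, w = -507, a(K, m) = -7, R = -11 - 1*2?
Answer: -50003/714363 ≈ -0.069997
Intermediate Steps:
R = -13 (R = -11 - 2 = -13)
H(A) = -1/507 (H(A) = 1/(-507) = -1/507)
Y = -18690 (Y = -70*267 = -18690)
H(a(R, 8)) - Y/(-274755) = -1/507 - (-18690)/(-274755) = -1/507 - (-18690)*(-1)/274755 = -1/507 - 1*1246/18317 = -1/507 - 1246/18317 = -50003/714363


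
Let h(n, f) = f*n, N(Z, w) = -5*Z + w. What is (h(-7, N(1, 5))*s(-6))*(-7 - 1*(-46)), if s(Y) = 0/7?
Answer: 0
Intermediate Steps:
N(Z, w) = w - 5*Z
s(Y) = 0 (s(Y) = 0*(1/7) = 0)
(h(-7, N(1, 5))*s(-6))*(-7 - 1*(-46)) = (((5 - 5*1)*(-7))*0)*(-7 - 1*(-46)) = (((5 - 5)*(-7))*0)*(-7 + 46) = ((0*(-7))*0)*39 = (0*0)*39 = 0*39 = 0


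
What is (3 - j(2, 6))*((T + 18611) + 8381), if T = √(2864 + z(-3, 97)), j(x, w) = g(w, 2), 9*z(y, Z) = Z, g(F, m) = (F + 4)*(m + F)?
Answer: -2078384 - 77*√25873/3 ≈ -2.0825e+6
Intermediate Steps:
g(F, m) = (4 + F)*(F + m)
z(y, Z) = Z/9
j(x, w) = 8 + w² + 6*w (j(x, w) = w² + 4*w + 4*2 + w*2 = w² + 4*w + 8 + 2*w = 8 + w² + 6*w)
T = √25873/3 (T = √(2864 + (⅑)*97) = √(2864 + 97/9) = √(25873/9) = √25873/3 ≈ 53.617)
(3 - j(2, 6))*((T + 18611) + 8381) = (3 - (8 + 6² + 6*6))*((√25873/3 + 18611) + 8381) = (3 - (8 + 36 + 36))*((18611 + √25873/3) + 8381) = (3 - 1*80)*(26992 + √25873/3) = (3 - 80)*(26992 + √25873/3) = -77*(26992 + √25873/3) = -2078384 - 77*√25873/3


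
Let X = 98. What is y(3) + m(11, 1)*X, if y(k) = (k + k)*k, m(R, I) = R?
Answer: 1096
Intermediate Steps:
y(k) = 2*k² (y(k) = (2*k)*k = 2*k²)
y(3) + m(11, 1)*X = 2*3² + 11*98 = 2*9 + 1078 = 18 + 1078 = 1096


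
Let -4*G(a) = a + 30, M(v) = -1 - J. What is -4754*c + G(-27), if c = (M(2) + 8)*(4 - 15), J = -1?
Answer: 1673405/4 ≈ 4.1835e+5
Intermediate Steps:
M(v) = 0 (M(v) = -1 - 1*(-1) = -1 + 1 = 0)
c = -88 (c = (0 + 8)*(4 - 15) = 8*(-11) = -88)
G(a) = -15/2 - a/4 (G(a) = -(a + 30)/4 = -(30 + a)/4 = -15/2 - a/4)
-4754*c + G(-27) = -4754*(-88) + (-15/2 - ¼*(-27)) = 418352 + (-15/2 + 27/4) = 418352 - ¾ = 1673405/4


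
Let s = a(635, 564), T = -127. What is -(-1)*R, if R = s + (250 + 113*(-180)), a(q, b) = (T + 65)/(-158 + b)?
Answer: -4078301/203 ≈ -20090.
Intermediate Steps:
a(q, b) = -62/(-158 + b) (a(q, b) = (-127 + 65)/(-158 + b) = -62/(-158 + b))
s = -31/203 (s = -62/(-158 + 564) = -62/406 = -62*1/406 = -31/203 ≈ -0.15271)
R = -4078301/203 (R = -31/203 + (250 + 113*(-180)) = -31/203 + (250 - 20340) = -31/203 - 20090 = -4078301/203 ≈ -20090.)
-(-1)*R = -(-1)*(-4078301)/203 = -1*4078301/203 = -4078301/203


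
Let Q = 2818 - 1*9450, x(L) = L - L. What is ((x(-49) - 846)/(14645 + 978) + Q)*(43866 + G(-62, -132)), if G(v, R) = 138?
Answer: -4559368058328/15623 ≈ -2.9184e+8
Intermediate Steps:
x(L) = 0
Q = -6632 (Q = 2818 - 9450 = -6632)
((x(-49) - 846)/(14645 + 978) + Q)*(43866 + G(-62, -132)) = ((0 - 846)/(14645 + 978) - 6632)*(43866 + 138) = (-846/15623 - 6632)*44004 = -103612582/15623*44004 = -4559368058328/15623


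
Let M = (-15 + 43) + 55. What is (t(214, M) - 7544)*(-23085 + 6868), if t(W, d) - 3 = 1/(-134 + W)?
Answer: 9783375543/80 ≈ 1.2229e+8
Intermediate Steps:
M = 83 (M = 28 + 55 = 83)
t(W, d) = 3 + 1/(-134 + W)
(t(214, M) - 7544)*(-23085 + 6868) = ((-401 + 3*214)/(-134 + 214) - 7544)*(-23085 + 6868) = ((-401 + 642)/80 - 7544)*(-16217) = ((1/80)*241 - 7544)*(-16217) = (241/80 - 7544)*(-16217) = -603279/80*(-16217) = 9783375543/80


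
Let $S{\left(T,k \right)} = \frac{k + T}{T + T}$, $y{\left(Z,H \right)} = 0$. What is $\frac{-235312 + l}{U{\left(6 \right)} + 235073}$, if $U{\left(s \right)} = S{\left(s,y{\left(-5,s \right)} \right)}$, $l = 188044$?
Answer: $- \frac{94536}{470147} \approx -0.20108$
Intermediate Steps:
$S{\left(T,k \right)} = \frac{T + k}{2 T}$
$U{\left(s \right)} = \frac{1}{2}$ ($U{\left(s \right)} = \frac{s + 0}{2 s} = \frac{s}{2 s} = \frac{1}{2}$)
$\frac{-235312 + l}{U{\left(6 \right)} + 235073} = \frac{-235312 + 188044}{\frac{1}{2} + 235073} = - \frac{47268}{\frac{470147}{2}} = \left(-47268\right) \frac{2}{470147} = - \frac{94536}{470147}$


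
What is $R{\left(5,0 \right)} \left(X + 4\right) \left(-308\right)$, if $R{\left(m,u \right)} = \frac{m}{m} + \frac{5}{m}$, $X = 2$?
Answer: $-3696$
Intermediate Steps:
$R{\left(m,u \right)} = 1 + \frac{5}{m}$
$R{\left(5,0 \right)} \left(X + 4\right) \left(-308\right) = \frac{5 + 5}{5} \left(2 + 4\right) \left(-308\right) = \frac{1}{5} \cdot 10 \cdot 6 \left(-308\right) = 2 \cdot 6 \left(-308\right) = 12 \left(-308\right) = -3696$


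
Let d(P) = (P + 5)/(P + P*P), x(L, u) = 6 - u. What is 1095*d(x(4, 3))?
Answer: 730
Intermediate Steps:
d(P) = (5 + P)/(P + P²)
1095*d(x(4, 3)) = 1095*((5 + (6 - 1*3))/((6 - 1*3)*(1 + (6 - 1*3)))) = 1095*((5 + (6 - 3))/((6 - 3)*(1 + (6 - 3)))) = 1095*((5 + 3)/(3*(1 + 3))) = 1095*((⅓)*8/4) = 1095*((⅓)*(¼)*8) = 1095*(⅔) = 730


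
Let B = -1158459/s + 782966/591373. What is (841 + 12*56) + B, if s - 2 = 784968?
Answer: 702279349991343/464210063810 ≈ 1512.8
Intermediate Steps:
s = 784970 (s = 2 + 784968 = 784970)
B = -70476553187/464210063810 (B = -1158459/784970 + 782966/591373 = -70476553187/464210063810 ≈ -0.15182)
(841 + 12*56) + B = (841 + 12*56) - 70476553187/464210063810 = (841 + 672) - 70476553187/464210063810 = 1513 - 70476553187/464210063810 = 702279349991343/464210063810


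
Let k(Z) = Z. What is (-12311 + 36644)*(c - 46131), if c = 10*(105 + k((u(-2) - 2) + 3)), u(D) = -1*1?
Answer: -1096955973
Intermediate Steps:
u(D) = -1
c = 1050 (c = 10*(105 + ((-1 - 2) + 3)) = 10*(105 + (-3 + 3)) = 10*(105 + 0) = 10*105 = 1050)
(-12311 + 36644)*(c - 46131) = (-12311 + 36644)*(1050 - 46131) = 24333*(-45081) = -1096955973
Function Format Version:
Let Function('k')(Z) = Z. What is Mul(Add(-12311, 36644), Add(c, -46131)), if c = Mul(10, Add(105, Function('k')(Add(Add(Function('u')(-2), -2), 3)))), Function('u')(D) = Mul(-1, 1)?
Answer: -1096955973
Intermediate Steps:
Function('u')(D) = -1
c = 1050 (c = Mul(10, Add(105, Add(Add(-1, -2), 3))) = Mul(10, Add(105, Add(-3, 3))) = Mul(10, Add(105, 0)) = Mul(10, 105) = 1050)
Mul(Add(-12311, 36644), Add(c, -46131)) = Mul(Add(-12311, 36644), Add(1050, -46131)) = Mul(24333, -45081) = -1096955973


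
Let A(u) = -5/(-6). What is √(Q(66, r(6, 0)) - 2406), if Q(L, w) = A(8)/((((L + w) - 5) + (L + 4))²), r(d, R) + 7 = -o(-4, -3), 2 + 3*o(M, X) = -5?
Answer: 3*I*√153600106/758 ≈ 49.051*I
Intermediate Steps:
o(M, X) = -7/3 (o(M, X) = -⅔ + (⅓)*(-5) = -⅔ - 5/3 = -7/3)
A(u) = ⅚ (A(u) = -5*(-⅙) = ⅚)
r(d, R) = -14/3 (r(d, R) = -7 - 1*(-7/3) = -7 + 7/3 = -14/3)
Q(L, w) = 5/(6*(-1 + w + 2*L)²) (Q(L, w) = 5/(6*((((L + w) - 5) + (L + 4))²)) = 5/(6*(((-5 + L + w) + (4 + L))²)) = 5/(6*((-1 + w + 2*L)²)) = 5/(6*(-1 + w + 2*L)²))
√(Q(66, r(6, 0)) - 2406) = √(5/(6*(-1 - 14/3 + 2*66)²) - 2406) = √(5/(6*(-1 - 14/3 + 132)²) - 2406) = √(5/(6*(379/3)²) - 2406) = √((⅚)*(9/143641) - 2406) = √(15/287282 - 2406) = √(-691200477/287282) = 3*I*√153600106/758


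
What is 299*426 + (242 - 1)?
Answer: 127615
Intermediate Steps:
299*426 + (242 - 1) = 127374 + 241 = 127615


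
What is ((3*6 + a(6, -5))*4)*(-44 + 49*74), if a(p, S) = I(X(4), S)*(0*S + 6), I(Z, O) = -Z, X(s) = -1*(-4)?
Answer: -85968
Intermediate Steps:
X(s) = 4
a(p, S) = -24 (a(p, S) = (-1*4)*(0*S + 6) = -4*(0 + 6) = -4*6 = -24)
((3*6 + a(6, -5))*4)*(-44 + 49*74) = ((3*6 - 24)*4)*(-44 + 49*74) = ((18 - 24)*4)*(-44 + 3626) = -6*4*3582 = -24*3582 = -85968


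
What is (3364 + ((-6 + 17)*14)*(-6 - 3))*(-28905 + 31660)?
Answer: 5449390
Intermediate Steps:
(3364 + ((-6 + 17)*14)*(-6 - 3))*(-28905 + 31660) = (3364 + (11*14)*(-9))*2755 = (3364 + 154*(-9))*2755 = (3364 - 1386)*2755 = 1978*2755 = 5449390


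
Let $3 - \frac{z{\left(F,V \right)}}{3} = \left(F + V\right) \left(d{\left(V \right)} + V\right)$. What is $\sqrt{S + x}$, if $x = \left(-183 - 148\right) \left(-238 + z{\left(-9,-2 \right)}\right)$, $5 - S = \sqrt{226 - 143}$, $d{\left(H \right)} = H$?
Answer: $\sqrt{119496 - \sqrt{83}} \approx 345.67$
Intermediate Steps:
$z{\left(F,V \right)} = 9 - 6 V \left(F + V\right)$ ($z{\left(F,V \right)} = 9 - 3 \left(F + V\right) \left(V + V\right) = 9 - 3 \left(F + V\right) 2 V = 9 - 3 \cdot 2 V \left(F + V\right) = 9 - 6 V \left(F + V\right)$)
$S = 5 - \sqrt{83}$ ($S = 5 - \sqrt{226 - 143} = 5 - \sqrt{83} \approx -4.1104$)
$x = 119491$ ($x = \left(-183 - 148\right) \left(-238 - \left(-9 + 24 + 108\right)\right) = - 331 \left(-238 - 123\right) = \left(-331\right) \left(-361\right) = 119491$)
$\sqrt{S + x} = \sqrt{\left(5 - \sqrt{83}\right) + 119491} = \sqrt{119496 - \sqrt{83}}$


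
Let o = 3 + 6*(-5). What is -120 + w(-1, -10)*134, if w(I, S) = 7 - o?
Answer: 4436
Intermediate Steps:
o = -27 (o = 3 - 30 = -27)
w(I, S) = 34 (w(I, S) = 7 - 1*(-27) = 7 + 27 = 34)
-120 + w(-1, -10)*134 = -120 + 34*134 = -120 + 4556 = 4436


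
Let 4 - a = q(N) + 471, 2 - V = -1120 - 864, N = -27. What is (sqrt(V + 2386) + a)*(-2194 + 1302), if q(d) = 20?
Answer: 434404 - 1784*sqrt(1093) ≈ 3.7542e+5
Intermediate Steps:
V = 1986 (V = 2 - (-1120 - 864) = 2 - 1*(-1984) = 2 + 1984 = 1986)
a = -487 (a = 4 - (20 + 471) = 4 - 1*491 = 4 - 491 = -487)
(sqrt(V + 2386) + a)*(-2194 + 1302) = (sqrt(1986 + 2386) - 487)*(-2194 + 1302) = (sqrt(4372) - 487)*(-892) = (2*sqrt(1093) - 487)*(-892) = (-487 + 2*sqrt(1093))*(-892) = 434404 - 1784*sqrt(1093)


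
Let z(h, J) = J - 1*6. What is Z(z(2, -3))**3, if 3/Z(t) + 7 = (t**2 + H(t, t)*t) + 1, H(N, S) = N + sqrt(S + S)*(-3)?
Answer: (52 + 27*I*sqrt(2))**(-3) ≈ -1.2045e-6 - 3.5242e-6*I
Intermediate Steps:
z(h, J) = -6 + J (z(h, J) = J - 6 = -6 + J)
H(N, S) = N - 3*sqrt(2)*sqrt(S) (H(N, S) = N + sqrt(2*S)*(-3) = N + (sqrt(2)*sqrt(S))*(-3) = N - 3*sqrt(2)*sqrt(S))
Z(t) = 3/(-6 + t**2 + t*(t - 3*sqrt(2)*sqrt(t))) (Z(t) = 3/(-7 + ((t**2 + (t - 3*sqrt(2)*sqrt(t))*t) + 1)) = 3/(-7 + ((t**2 + t*(t - 3*sqrt(2)*sqrt(t))) + 1)) = 3/(-7 + (1 + t**2 + t*(t - 3*sqrt(2)*sqrt(t)))) = 3/(-6 + t**2 + t*(t - 3*sqrt(2)*sqrt(t))))
Z(z(2, -3))**3 = (3/(-6 + 2*(-6 - 3)**2 - 3*sqrt(2)*(-6 - 3)**(3/2)))**3 = (3/(-6 + 2*(-9)**2 - 3*sqrt(2)*(-9)**(3/2)))**3 = (3/(-6 + 2*81 - 3*sqrt(2)*(-27*I)))**3 = (3/(-6 + 162 + 81*I*sqrt(2)))**3 = (3/(156 + 81*I*sqrt(2)))**3 = 27/(156 + 81*I*sqrt(2))**3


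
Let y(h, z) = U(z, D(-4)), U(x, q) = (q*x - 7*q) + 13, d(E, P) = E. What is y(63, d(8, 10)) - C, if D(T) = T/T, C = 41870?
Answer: -41856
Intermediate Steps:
D(T) = 1
U(x, q) = 13 - 7*q + q*x (U(x, q) = (-7*q + q*x) + 13 = 13 - 7*q + q*x)
y(h, z) = 6 + z (y(h, z) = 13 - 7*1 + 1*z = 13 - 7 + z = 6 + z)
y(63, d(8, 10)) - C = (6 + 8) - 1*41870 = 14 - 41870 = -41856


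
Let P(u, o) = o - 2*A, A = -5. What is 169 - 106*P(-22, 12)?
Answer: -2163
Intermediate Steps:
P(u, o) = 10 + o (P(u, o) = o - 2*(-5) = o + 10 = 10 + o)
169 - 106*P(-22, 12) = 169 - 106*(10 + 12) = 169 - 106*22 = 169 - 2332 = -2163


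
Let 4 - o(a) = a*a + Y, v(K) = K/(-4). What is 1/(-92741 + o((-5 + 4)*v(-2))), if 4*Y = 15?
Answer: -1/92741 ≈ -1.0783e-5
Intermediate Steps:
Y = 15/4 (Y = (1/4)*15 = 15/4 ≈ 3.7500)
v(K) = -K/4 (v(K) = K*(-1/4) = -K/4)
o(a) = 1/4 - a**2 (o(a) = 4 - (a*a + 15/4) = 4 - (a**2 + 15/4) = 4 - (15/4 + a**2) = 4 + (-15/4 - a**2) = 1/4 - a**2)
1/(-92741 + o((-5 + 4)*v(-2))) = 1/(-92741 + (1/4 - ((-5 + 4)*(-1/4*(-2)))**2)) = 1/(-92741 + (1/4 - (-1*1/2)**2)) = 1/(-92741 + (1/4 - (-1/2)**2)) = 1/(-92741 + (1/4 - 1*1/4)) = 1/(-92741 + (1/4 - 1/4)) = 1/(-92741 + 0) = 1/(-92741) = -1/92741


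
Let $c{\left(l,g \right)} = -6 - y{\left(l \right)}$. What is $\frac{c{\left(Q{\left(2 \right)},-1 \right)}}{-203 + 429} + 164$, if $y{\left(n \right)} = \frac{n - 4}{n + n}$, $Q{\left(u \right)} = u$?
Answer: $\frac{74117}{452} \approx 163.98$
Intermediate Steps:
$y{\left(n \right)} = \frac{-4 + n}{2 n}$
$c{\left(l,g \right)} = -6 - \frac{-4 + l}{2 l}$
$\frac{c{\left(Q{\left(2 \right)},-1 \right)}}{-203 + 429} + 164 = \frac{- \frac{13}{2} + \frac{2}{2}}{-203 + 429} + 164 = \frac{- \frac{13}{2} + 2 \cdot \frac{1}{2}}{226} + 164 = \frac{- \frac{13}{2} + 1}{226} + 164 = \frac{1}{226} \left(- \frac{11}{2}\right) + 164 = - \frac{11}{452} + 164 = \frac{74117}{452}$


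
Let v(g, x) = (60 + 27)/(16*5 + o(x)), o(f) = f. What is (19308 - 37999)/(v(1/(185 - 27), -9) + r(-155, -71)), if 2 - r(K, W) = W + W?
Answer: -1327061/10311 ≈ -128.70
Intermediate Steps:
v(g, x) = 87/(80 + x) (v(g, x) = (60 + 27)/(16*5 + x) = 87/(80 + x))
r(K, W) = 2 - 2*W (r(K, W) = 2 - (W + W) = 2 - 2*W)
(19308 - 37999)/(v(1/(185 - 27), -9) + r(-155, -71)) = (19308 - 37999)/(87/(80 - 9) + (2 - 2*(-71))) = -18691/(87/71 + (2 + 142)) = -18691/(87*(1/71) + 144) = -18691/(87/71 + 144) = -18691/10311/71 = -18691*71/10311 = -1327061/10311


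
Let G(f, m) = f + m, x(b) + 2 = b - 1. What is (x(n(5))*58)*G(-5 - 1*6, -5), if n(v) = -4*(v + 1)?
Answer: 25056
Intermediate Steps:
n(v) = -4 - 4*v (n(v) = -4*(1 + v) = -4 - 4*v)
x(b) = -3 + b (x(b) = -2 + (b - 1) = -2 + (-1 + b) = -3 + b)
(x(n(5))*58)*G(-5 - 1*6, -5) = ((-3 + (-4 - 4*5))*58)*((-5 - 1*6) - 5) = ((-3 + (-4 - 20))*58)*((-5 - 6) - 5) = ((-3 - 24)*58)*(-11 - 5) = -27*58*(-16) = -1566*(-16) = 25056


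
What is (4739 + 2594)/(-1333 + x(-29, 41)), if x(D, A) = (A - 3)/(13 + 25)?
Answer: -7333/1332 ≈ -5.5053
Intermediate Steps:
x(D, A) = -3/38 + A/38 (x(D, A) = (-3 + A)/38 = (-3 + A)*(1/38) = -3/38 + A/38)
(4739 + 2594)/(-1333 + x(-29, 41)) = (4739 + 2594)/(-1333 + (-3/38 + (1/38)*41)) = 7333/(-1333 + (-3/38 + 41/38)) = 7333/(-1333 + 1) = 7333/(-1332) = 7333*(-1/1332) = -7333/1332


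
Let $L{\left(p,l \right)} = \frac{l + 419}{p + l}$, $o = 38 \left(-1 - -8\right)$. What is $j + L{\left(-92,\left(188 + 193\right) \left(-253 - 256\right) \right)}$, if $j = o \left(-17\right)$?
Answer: $- \frac{877169452}{194021} \approx -4521.0$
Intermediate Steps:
$o = 266$ ($o = 38 \left(-1 + 8\right) = 38 \cdot 7 = 266$)
$L{\left(p,l \right)} = \frac{419 + l}{l + p}$
$j = -4522$ ($j = 266 \left(-17\right) = -4522$)
$j + L{\left(-92,\left(188 + 193\right) \left(-253 - 256\right) \right)} = -4522 + \frac{419 + \left(188 + 193\right) \left(-253 - 256\right)}{\left(188 + 193\right) \left(-253 - 256\right) - 92} = -4522 + \frac{419 + 381 \left(-509\right)}{381 \left(-509\right) - 92} = -4522 + \frac{419 - 193929}{-193929 - 92} = -4522 + \frac{1}{-194021} \left(-193510\right) = -4522 - - \frac{193510}{194021} = -4522 + \frac{193510}{194021} = - \frac{877169452}{194021}$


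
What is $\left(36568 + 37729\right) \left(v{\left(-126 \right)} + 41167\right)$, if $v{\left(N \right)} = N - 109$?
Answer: $3041124804$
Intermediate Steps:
$v{\left(N \right)} = -109 + N$
$\left(36568 + 37729\right) \left(v{\left(-126 \right)} + 41167\right) = \left(36568 + 37729\right) \left(\left(-109 - 126\right) + 41167\right) = 74297 \left(-235 + 41167\right) = 74297 \cdot 40932 = 3041124804$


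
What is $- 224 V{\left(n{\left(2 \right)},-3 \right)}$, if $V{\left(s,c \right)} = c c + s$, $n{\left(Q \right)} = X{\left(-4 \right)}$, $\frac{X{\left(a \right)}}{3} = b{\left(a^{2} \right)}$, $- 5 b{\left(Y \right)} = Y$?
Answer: $\frac{672}{5} \approx 134.4$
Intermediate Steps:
$b{\left(Y \right)} = - \frac{Y}{5}$
$X{\left(a \right)} = - \frac{3 a^{2}}{5}$ ($X{\left(a \right)} = 3 \left(- \frac{a^{2}}{5}\right) = - \frac{3 a^{2}}{5}$)
$n{\left(Q \right)} = - \frac{48}{5}$ ($n{\left(Q \right)} = - \frac{3 \left(-4\right)^{2}}{5} = \left(- \frac{3}{5}\right) 16 = - \frac{48}{5}$)
$V{\left(s,c \right)} = s + c^{2}$ ($V{\left(s,c \right)} = c^{2} + s = s + c^{2}$)
$- 224 V{\left(n{\left(2 \right)},-3 \right)} = - 224 \left(- \frac{48}{5} + \left(-3\right)^{2}\right) = - 224 \left(- \frac{48}{5} + 9\right) = \left(-224\right) \left(- \frac{3}{5}\right) = \frac{672}{5}$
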